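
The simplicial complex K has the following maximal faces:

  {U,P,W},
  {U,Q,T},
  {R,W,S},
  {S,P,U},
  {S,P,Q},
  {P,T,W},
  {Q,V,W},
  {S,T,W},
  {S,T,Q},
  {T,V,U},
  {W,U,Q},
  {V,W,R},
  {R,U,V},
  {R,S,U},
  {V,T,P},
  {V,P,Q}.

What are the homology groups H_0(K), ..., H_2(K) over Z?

Fix the vertex order P < Q < R < S < T < U < V < W and write every simplex with vertices in increasing order. Then dim K = 2 and the simplices of K are:

  0-simplices (8): P, Q, R, S, T, U, V, W
  1-simplices (24): PQ, PS, PT, PU, PV, PW, QS, QT, QU, QV, QW, RS, RU, RV, RW, ST, SU, SW, TU, TV, TW, UV, UW, VW
  2-simplices (16): PQS, PQV, PSU, PTV, PTW, PUW, QST, QTU, QUW, QVW, RSU, RSW, RUV, RVW, STW, TUV

so the chain groups are C_0 ≅ Z^8, C_1 ≅ Z^24, C_2 ≅ Z^16.

∂_1: C_1 → C_0 sends each edge [p,q] (with p < q) to q − p. For instance
  ∂PV = V − P.
The 8×24 boundary matrix has rank 7 and Smith normal form diag(1,1,1,1,1,1,1).

∂_2: C_2 → C_1 sends each 2-simplex [p,q,r] to [q,r] − [p,r] + [p,q]. For instance
  ∂RSU = SU − RU + RS,
  ∂PSU = SU − PU + PS.
The resulting 24×16 matrix has rank 15, and its Smith normal form has invariant factors (1,1,1,1,1,1,1,1,1,1,1,1,1,1,1).

Computing H_k = (kernel of ∂_k) / (image of ∂_{k+1}):

  H_0: rank C_0 − rank ∂_1 = 8 − 7 = 1, and the invariant factors of ∂_1 are all 1, so H_0 ≅ Z.
  H_1: rank ker ∂_1 − rank ∂_2 = (24 − 7) − 15 = 2, and the invariant factors of ∂_2 are all 1, so H_1 ≅ Z^2.
  H_2: rank ker ∂_2 − rank ∂_3 = (16 − 15) − 0 = 1, and there is no ∂_3, so H_2 ≅ Z.

H_0 = Z,  H_1 = Z^2,  H_2 = Z.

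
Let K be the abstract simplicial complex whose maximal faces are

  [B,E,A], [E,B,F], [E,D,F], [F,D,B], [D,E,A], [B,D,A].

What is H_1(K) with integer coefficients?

Order the vertices as A < B < D < E < F. Listing each simplex with vertices in this order, K has dimension 2 with simplices:

  0-simplices (5): A, B, D, E, F
  1-simplices (9): AB, AD, AE, BD, BE, BF, DE, DF, EF
  2-simplices (6): ABD, ABE, ADE, BDF, BEF, DEF

giving chain groups C_0 ≅ Z^5, C_1 ≅ Z^9, C_2 ≅ Z^6.

The boundary map ∂_1: C_1 → C_0 is given by ∂[p,q] = [q] − [p]. For instance
  ∂BF = F − B.
The resulting 5×9 matrix has rank 4, and its Smith normal form has invariant factors (1,1,1,1).

∂_2: C_2 → C_1 acts by ∂[p,q,r] = [q,r] − [p,r] + [p,q]. For instance
  ∂DEF = EF − DF + DE,
  ∂BDF = DF − BF + BD.
As a 9×6 matrix over Z this has rank 5, with invariant factors (1,1,1,1,1).

Reading off H_k = ker ∂_k / im ∂_{k+1}:

  H_1: rank ker ∂_1 − rank ∂_2 = (9 − 4) − 5 = 0, and the invariant factors of ∂_2 are all 1, so H_1 = 0.

H_1 ≅ 0.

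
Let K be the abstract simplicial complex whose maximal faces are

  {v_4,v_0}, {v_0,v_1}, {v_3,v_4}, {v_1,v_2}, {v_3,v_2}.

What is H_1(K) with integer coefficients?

H_1 ≅ Z.

Order the vertices as v_0 < v_1 < v_2 < v_3 < v_4. Listing each simplex with vertices in this order, K has dimension 1 with simplices:

  0-simplices (5): [v_0], [v_1], [v_2], [v_3], [v_4]
  1-simplices (5): [v_0,v_1], [v_0,v_4], [v_1,v_2], [v_2,v_3], [v_3,v_4]

giving chain groups C_0 ≅ Z^5, C_1 ≅ Z^5.

∂_1: C_1 → C_0 is given by ∂[p,q] = [q] − [p]. For instance
  ∂[v_0,v_4] = [v_4] − [v_0].
This gives a 5×5 integer matrix of rank 4; reducing to Smith normal form yields diagonal entries (1,1,1,1).

From H_k ≅ ker(∂_k) / im(∂_{k+1}) we obtain:

  H_1: rank ker ∂_1 − rank ∂_2 = (5 − 4) − 0 = 1, and there is no ∂_2, so H_1 = Z.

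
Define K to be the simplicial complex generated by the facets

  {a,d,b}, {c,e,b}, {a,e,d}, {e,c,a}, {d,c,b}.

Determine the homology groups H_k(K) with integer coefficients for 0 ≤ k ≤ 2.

Order the vertices as a < b < c < d < e. Listing each simplex with vertices in this order, K has dimension 2 with simplices:

  0-simplices (5): a, b, c, d, e
  1-simplices (10): ab, ac, ad, ae, bc, bd, be, cd, ce, de
  2-simplices (5): abd, ace, ade, bcd, bce

giving chain groups C_0 ≅ Z^5, C_1 ≅ Z^10, C_2 ≅ Z^5.

∂_1: C_1 → C_0 is given by ∂[p,q] = [q] − [p]. For instance
  ∂bc = c − b.
This gives a 5×10 integer matrix of rank 4; reducing to Smith normal form yields diagonal entries (1,1,1,1).

Boundary ∂_2: C_2 → C_1 sends each 2-simplex [p,q,r] to [q,r] − [p,r] + [p,q]. For instance
  ∂ade = de − ae + ad,
  ∂abd = bd − ad + ab.
The 10×5 boundary matrix has rank 5 and Smith normal form diag(1,1,1,1,1).

Computing H_k = (kernel of ∂_k) / (image of ∂_{k+1}):

  H_0: rank C_0 − rank ∂_1 = 5 − 4 = 1, and the invariant factors of ∂_1 are all 1, so H_0 = Z.
  H_1: rank ker ∂_1 − rank ∂_2 = (10 − 4) − 5 = 1, and the invariant factors of ∂_2 are all 1, so H_1 = Z.
  H_2: rank ker ∂_2 − rank ∂_3 = (5 − 5) − 0 = 0, and there is no ∂_3, so H_2 = 0.

H_0 = Z,  H_1 = Z,  H_2 = 0.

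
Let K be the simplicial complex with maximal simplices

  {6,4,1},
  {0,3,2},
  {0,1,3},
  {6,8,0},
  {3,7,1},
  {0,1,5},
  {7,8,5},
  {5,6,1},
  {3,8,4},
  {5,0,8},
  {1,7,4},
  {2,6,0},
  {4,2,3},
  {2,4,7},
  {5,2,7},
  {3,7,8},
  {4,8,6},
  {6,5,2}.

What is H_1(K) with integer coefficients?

H_1 ≅ Z ⊕ Z/2.

Order the vertices as 0 < 1 < 2 < 3 < 4 < 5 < 6 < 7 < 8. Listing each simplex with vertices in this order, K has dimension 2 with simplices:

  0-simplices (9): [0], [1], [2], [3], [4], [5], [6], [7], [8]
  1-simplices (27): (27 of them)
  2-simplices (18): [0,1,3], [0,1,5], [0,2,3], [0,2,6], [0,5,8], [0,6,8], [1,3,7], [1,4,6], [1,4,7], [1,5,6], [2,3,4], [2,4,7], [2,5,6], [2,5,7], [3,4,8], [3,7,8], [4,6,8], [5,7,8]

giving chain groups C_0 ≅ Z^9, C_1 ≅ Z^27, C_2 ≅ Z^18.

∂_1: C_1 → C_0 sends each edge [p,q] (with p < q) to q − p. For instance
  ∂[5,6] = [6] − [5].
This gives a 9×27 integer matrix of rank 8; reducing to Smith normal form yields diagonal entries (1,1,1,1,1,1,1,1).

Boundary ∂_2: C_2 → C_1 sends each 2-simplex [p,q,r] to [q,r] − [p,r] + [p,q]. For instance
  ∂[0,6,8] = [6,8] − [0,8] + [0,6],
  ∂[1,5,6] = [5,6] − [1,6] + [1,5].
The resulting 27×18 matrix has rank 18, and its Smith normal form has invariant factors (1,1,1,1,1,1,1,1,1,1,1,1,1,1,1,1,1,2).

From H_k ≅ ker(∂_k) / im(∂_{k+1}) we obtain:

  H_1: rank ker ∂_1 − rank ∂_2 = (27 − 8) − 18 = 1, and ∂_2 has invariant factor 2 > 1, so H_1 ≅ Z ⊕ Z/2.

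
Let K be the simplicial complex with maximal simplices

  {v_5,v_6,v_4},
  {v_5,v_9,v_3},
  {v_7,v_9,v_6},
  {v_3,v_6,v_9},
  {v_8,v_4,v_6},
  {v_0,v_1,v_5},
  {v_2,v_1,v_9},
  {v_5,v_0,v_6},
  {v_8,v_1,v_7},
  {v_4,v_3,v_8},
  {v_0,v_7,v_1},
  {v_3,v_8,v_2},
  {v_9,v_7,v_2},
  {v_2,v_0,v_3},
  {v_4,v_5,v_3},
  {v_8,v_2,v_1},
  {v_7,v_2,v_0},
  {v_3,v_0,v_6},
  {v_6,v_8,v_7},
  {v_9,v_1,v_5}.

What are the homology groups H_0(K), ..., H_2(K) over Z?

H_0 ≅ Z,  H_1 ≅ Z ⊕ Z/2Z,  H_2 = 0.

Take the total order v_0 < v_1 < v_2 < v_3 < v_4 < v_5 < v_6 < v_7 < v_8 < v_9 on the vertex set. Then K (dimension 2) consists of the simplices:

  0-simplices (10): [v_0], [v_1], [v_2], [v_3], [v_4], [v_5], [v_6], [v_7], [v_8], [v_9]
  1-simplices (30): (30 of them)
  2-simplices (20): (20 of them)

giving chain groups C_0 ≅ Z^10, C_1 ≅ Z^30, C_2 ≅ Z^20.

The boundary map ∂_1: C_1 → C_0 is given by ∂[p,q] = [q] − [p]. For instance
  ∂[v_2,v_3] = [v_3] − [v_2].
This gives a 10×30 integer matrix of rank 9; reducing to Smith normal form yields diagonal entries (1,1,1,1,1,1,1,1,1).

Boundary ∂_2: C_2 → C_1 acts by ∂[p,q,r] = [q,r] − [p,r] + [p,q]. For instance
  ∂[v_1,v_5,v_9] = [v_5,v_9] − [v_1,v_9] + [v_1,v_5],
  ∂[v_2,v_7,v_9] = [v_7,v_9] − [v_2,v_9] + [v_2,v_7].
The 30×20 boundary matrix has rank 20 and Smith normal form diag(1,1,1,1,1,1,1,1,1,1,1,1,1,1,1,1,1,1,1,2).

Reading off H_k = ker ∂_k / im ∂_{k+1}:

  H_0: rank C_0 − rank ∂_1 = 10 − 9 = 1, and the invariant factors of ∂_1 are all 1, so H_0 = Z.
  H_1: rank ker ∂_1 − rank ∂_2 = (30 − 9) − 20 = 1, and ∂_2 has invariant factor 2 > 1, so H_1 = Z ⊕ Z/2Z.
  H_2: rank ker ∂_2 − rank ∂_3 = (20 − 20) − 0 = 0, and there is no ∂_3, so H_2 = 0.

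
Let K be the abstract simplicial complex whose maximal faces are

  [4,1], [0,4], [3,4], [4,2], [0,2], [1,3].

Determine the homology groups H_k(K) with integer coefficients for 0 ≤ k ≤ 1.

H_0 = Z,  H_1 = Z^2.

Fix the vertex order 0 < 1 < 2 < 3 < 4 and write every simplex with vertices in increasing order. Then dim K = 1 and the simplices of K are:

  0-simplices (5): [0], [1], [2], [3], [4]
  1-simplices (6): [0,2], [0,4], [1,3], [1,4], [2,4], [3,4]

Hence C_0 ≅ Z^5, C_1 ≅ Z^6.

The boundary map ∂_1: C_1 → C_0 sends each edge [p,q] (with p < q) to q − p. For instance
  ∂[0,2] = [2] − [0].
The resulting 5×6 matrix has rank 4, and its Smith normal form has invariant factors (1,1,1,1).

Computing H_k = (kernel of ∂_k) / (image of ∂_{k+1}):

  H_0: rank C_0 − rank ∂_1 = 5 − 4 = 1, and the invariant factors of ∂_1 are all 1, so H_0 ≅ Z.
  H_1: rank ker ∂_1 − rank ∂_2 = (6 − 4) − 0 = 2, and there is no ∂_2, so H_1 ≅ Z^2.

As a check, the Euler characteristic is 5 − 6 = -1, which agrees with 1 − 2 = -1.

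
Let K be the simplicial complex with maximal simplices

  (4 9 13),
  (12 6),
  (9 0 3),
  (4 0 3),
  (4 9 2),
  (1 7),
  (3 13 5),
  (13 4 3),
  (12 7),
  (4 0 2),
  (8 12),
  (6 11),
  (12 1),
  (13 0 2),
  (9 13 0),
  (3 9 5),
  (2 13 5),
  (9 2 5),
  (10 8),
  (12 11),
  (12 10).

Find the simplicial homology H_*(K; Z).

H_0 ≅ Z^2,  H_1 ≅ Z^3 ⊕ Z_2,  H_2 = 0.

Fix the vertex order 0 < 1 < 2 < 3 < 4 < 5 < 6 < 7 < 8 < 9 < 10 < 11 < 12 < 13 and write every simplex with vertices in increasing order. Then dim K = 2 and the simplices of K are:

  0-simplices (14): [0], [1], [2], [3], [4], [5], [6], [7], [8], [9], [10], [11], [12], [13]
  1-simplices (27): (27 of them)
  2-simplices (12): [0,2,4], [0,2,13], [0,3,4], [0,3,9], [0,9,13], [2,4,9], [2,5,9], [2,5,13], [3,4,13], [3,5,9], [3,5,13], [4,9,13]

giving chain groups C_0 ≅ Z^14, C_1 ≅ Z^27, C_2 ≅ Z^12.

Boundary ∂_1: C_1 → C_0 maps an edge to its endpoints' difference, ∂[p,q] = q − p. For instance
  ∂[6,12] = [12] − [6].
The resulting 14×27 matrix has rank 12, and its Smith normal form has invariant factors (1,1,1,1,1,1,1,1,1,1,1,1).

The boundary map ∂_2: C_2 → C_1 maps a triangle to the signed sum of its edges. For instance
  ∂[0,3,4] = [3,4] − [0,4] + [0,3],
  ∂[2,4,9] = [4,9] − [2,9] + [2,4].
The 27×12 boundary matrix has rank 12 and Smith normal form diag(1,1,1,1,1,1,1,1,1,1,1,2).

Now H_k = ker ∂_k / im ∂_{k+1}, so:

  H_0: rank C_0 − rank ∂_1 = 14 − 12 = 2, and the invariant factors of ∂_1 are all 1, so H_0 = Z^2.
  H_1: rank ker ∂_1 − rank ∂_2 = (27 − 12) − 12 = 3, and ∂_2 has invariant factor 2 > 1, so H_1 = Z^3 ⊕ Z_2.
  H_2: rank ker ∂_2 − rank ∂_3 = (12 − 12) − 0 = 0, and there is no ∂_3, so H_2 = 0.

(K is a triangulation of the disjoint union of a wedge of 3 circles and the real projective plane RP^2.)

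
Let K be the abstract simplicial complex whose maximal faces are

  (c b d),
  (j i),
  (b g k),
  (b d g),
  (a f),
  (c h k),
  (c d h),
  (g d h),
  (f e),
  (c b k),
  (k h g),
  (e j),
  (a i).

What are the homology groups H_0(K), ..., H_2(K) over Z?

H_0 ≅ Z^2,  H_1 ≅ Z,  H_2 ≅ Z.

Order the vertices as a < b < c < d < e < f < g < h < i < j < k. Listing each simplex with vertices in this order, K has dimension 2 with simplices:

  0-simplices (11): a, b, c, d, e, f, g, h, i, j, k
  1-simplices (17): af, ai, bc, bd, bg, bk, cd, ch, ck, dg, dh, ef, ej, gh, gk, hk, ij
  2-simplices (8): bcd, bck, bdg, bgk, cdh, chk, dgh, ghk

so the chain groups are C_0 ≅ Z^11, C_1 ≅ Z^17, C_2 ≅ Z^8.

∂_1: C_1 → C_0 maps an edge to its endpoints' difference, ∂[p,q] = q − p. For instance
  ∂bg = g − b.
This gives a 11×17 integer matrix of rank 9; reducing to Smith normal form yields diagonal entries (1,1,1,1,1,1,1,1,1).

Boundary ∂_2: C_2 → C_1 acts by ∂[p,q,r] = [q,r] − [p,r] + [p,q]. For instance
  ∂bcd = cd − bd + bc,
  ∂ghk = hk − gk + gh.
This gives a 17×8 integer matrix of rank 7; reducing to Smith normal form yields diagonal entries (1,1,1,1,1,1,1).

Reading off H_k = ker ∂_k / im ∂_{k+1}:

  H_0: rank C_0 − rank ∂_1 = 11 − 9 = 2, and the invariant factors of ∂_1 are all 1, so H_0 ≅ Z^2.
  H_1: rank ker ∂_1 − rank ∂_2 = (17 − 9) − 7 = 1, and the invariant factors of ∂_2 are all 1, so H_1 ≅ Z.
  H_2: rank ker ∂_2 − rank ∂_3 = (8 − 7) − 0 = 1, and there is no ∂_3, so H_2 ≅ Z.

(K is a triangulation of the disjoint union of the circle S^1 and the 2-sphere S^2.)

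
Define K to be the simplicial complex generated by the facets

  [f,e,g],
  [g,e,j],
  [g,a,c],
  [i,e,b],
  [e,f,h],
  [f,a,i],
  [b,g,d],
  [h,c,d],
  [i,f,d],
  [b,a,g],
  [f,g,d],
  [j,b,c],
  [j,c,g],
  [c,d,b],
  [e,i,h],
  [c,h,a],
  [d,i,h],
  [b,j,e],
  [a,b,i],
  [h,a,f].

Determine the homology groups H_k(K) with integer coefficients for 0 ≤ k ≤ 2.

H_0 = Z,  H_1 = Z ⊕ Z/2Z,  H_2 = 0.

Take the total order a < b < c < d < e < f < g < h < i < j on the vertex set. Then K (dimension 2) consists of the simplices:

  0-simplices (10): a, b, c, d, e, f, g, h, i, j
  1-simplices (30): ab, ac, af, ag, ah, ai, bc, bd, be, bg, bi, bj, cd, cg, ch, cj, df, dg, dh, di, ef, eg, eh, ei, ej, fg, fh, fi, gj, hi
  2-simplices (20): abg, abi, acg, ach, afh, afi, bcd, bcj, bdg, bei, bej, cdh, cgj, dfg, dfi, dhi, efg, efh, egj, ehi

giving chain groups C_0 ≅ Z^10, C_1 ≅ Z^30, C_2 ≅ Z^20.

The boundary map ∂_1: C_1 → C_0 sends each edge [p,q] (with p < q) to q − p. For instance
  ∂bj = j − b.
The resulting 10×30 matrix has rank 9, and its Smith normal form has invariant factors (1,1,1,1,1,1,1,1,1).

Boundary ∂_2: C_2 → C_1 maps a triangle to the signed sum of its edges. For instance
  ∂bei = ei − bi + be,
  ∂dhi = hi − di + dh.
As a 30×20 matrix over Z this has rank 20, with invariant factors (1,1,1,1,1,1,1,1,1,1,1,1,1,1,1,1,1,1,1,2).

From H_k ≅ ker(∂_k) / im(∂_{k+1}) we obtain:

  H_0: rank C_0 − rank ∂_1 = 10 − 9 = 1, and the invariant factors of ∂_1 are all 1, so H_0 ≅ Z.
  H_1: rank ker ∂_1 − rank ∂_2 = (30 − 9) − 20 = 1, and ∂_2 has invariant factor 2 > 1, so H_1 ≅ Z ⊕ Z/2Z.
  H_2: rank ker ∂_2 − rank ∂_3 = (20 − 20) − 0 = 0, and there is no ∂_3, so H_2 ≅ 0.

As a check, the Euler characteristic is 10 − 30 + 20 = 0, which agrees with 1 − 1 + 0 = 0.
(K is a triangulation of the Klein bottle.)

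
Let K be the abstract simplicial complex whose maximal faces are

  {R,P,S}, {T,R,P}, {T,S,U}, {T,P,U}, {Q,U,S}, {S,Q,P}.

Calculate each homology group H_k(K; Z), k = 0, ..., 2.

H_0 ≅ Z,  H_1 ≅ Z,  H_2 = 0.

We work with the vertex ordering P < Q < R < S < T < U. The simplices of K, each written with vertices in increasing order, are:

  0-simplices (6): P, Q, R, S, T, U
  1-simplices (12): PQ, PR, PS, PT, PU, QS, QU, RS, RT, ST, SU, TU
  2-simplices (6): PQS, PRS, PRT, PTU, QSU, STU

Hence C_0 ≅ Z^6, C_1 ≅ Z^12, C_2 ≅ Z^6.

∂_1: C_1 → C_0 maps an edge to its endpoints' difference, ∂[p,q] = q − p. For instance
  ∂QS = S − Q.
As a 6×12 matrix over Z this has rank 5, with invariant factors (1,1,1,1,1).

Boundary ∂_2: C_2 → C_1 maps a triangle to the signed sum of its edges. For instance
  ∂PRS = RS − PS + PR,
  ∂PTU = TU − PU + PT.
The 12×6 boundary matrix has rank 6 and Smith normal form diag(1,1,1,1,1,1).

Now H_k = ker ∂_k / im ∂_{k+1}, so:

  H_0: rank C_0 − rank ∂_1 = 6 − 5 = 1, and the invariant factors of ∂_1 are all 1, so H_0 ≅ Z.
  H_1: rank ker ∂_1 − rank ∂_2 = (12 − 5) − 6 = 1, and the invariant factors of ∂_2 are all 1, so H_1 ≅ Z.
  H_2: rank ker ∂_2 − rank ∂_3 = (6 − 6) − 0 = 0, and there is no ∂_3, so H_2 ≅ 0.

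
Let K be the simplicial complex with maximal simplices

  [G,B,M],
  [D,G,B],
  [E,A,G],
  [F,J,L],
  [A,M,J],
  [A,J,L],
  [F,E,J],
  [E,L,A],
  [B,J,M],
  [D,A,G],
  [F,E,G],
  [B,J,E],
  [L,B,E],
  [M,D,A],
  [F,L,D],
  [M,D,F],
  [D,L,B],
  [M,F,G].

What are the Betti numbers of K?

b_0 = 1, b_1 = 1, b_2 = 0.

Fix the vertex order A < B < D < E < F < G < J < L < M and write every simplex with vertices in increasing order. Then dim K = 2 and the simplices of K are:

  0-simplices (9): A, B, D, E, F, G, J, L, M
  1-simplices (27): AD, AE, AG, AJ, AL, AM, BD, BE, BG, BJ, BL, BM, DF, DG, DL, DM, EF, EG, EJ, EL, FG, FJ, FL, FM, GM, JL, JM
  2-simplices (18): ADG, ADM, AEG, AEL, AJL, AJM, BDG, BDL, BEJ, BEL, BGM, BJM, DFL, DFM, EFG, EFJ, FGM, FJL

so the chain groups are C_0 ≅ Z^9, C_1 ≅ Z^27, C_2 ≅ Z^18.

Boundary ∂_1: C_1 → C_0 sends each edge [p,q] (with p < q) to q − p.
The 9×27 boundary matrix has rank 8 and Smith normal form diag(1,1,1,1,1,1,1,1).

Boundary ∂_2: C_2 → C_1 sends each 2-simplex [p,q,r] to [q,r] − [p,r] + [p,q]. For instance
  ∂DFL = FL − DL + DF,
  ∂EFJ = FJ − EJ + EF.
The resulting 27×18 matrix has rank 18, and its Smith normal form has invariant factors (1,1,1,1,1,1,1,1,1,1,1,1,1,1,1,1,1,2).

Now H_k = ker ∂_k / im ∂_{k+1}, so:

  H_0: rank C_0 − rank ∂_1 = 9 − 8 = 1, and the invariant factors of ∂_1 are all 1, so H_0 ≅ Z.
  H_1: rank ker ∂_1 − rank ∂_2 = (27 − 8) − 18 = 1, and ∂_2 has invariant factor 2 > 1, so H_1 ≅ Z ⊕ Z/2.
  H_2: rank ker ∂_2 − rank ∂_3 = (18 − 18) − 0 = 0, and there is no ∂_3, so H_2 ≅ 0.

Hence the Betti numbers are b_0 = 1, b_1 = 1, b_2 = 0.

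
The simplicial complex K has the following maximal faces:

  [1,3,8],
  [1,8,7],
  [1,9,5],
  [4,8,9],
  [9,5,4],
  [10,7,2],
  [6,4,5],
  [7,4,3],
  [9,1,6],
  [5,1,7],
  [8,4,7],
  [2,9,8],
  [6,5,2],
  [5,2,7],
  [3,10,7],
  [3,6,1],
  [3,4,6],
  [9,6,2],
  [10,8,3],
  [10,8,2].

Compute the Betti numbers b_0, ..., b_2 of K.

Take the total order 1 < 2 < 3 < 4 < 5 < 6 < 7 < 8 < 9 < 10 on the vertex set. Then K (dimension 2) consists of the simplices:

  0-simplices (10): [1], [2], [3], [4], [5], [6], [7], [8], [9], [10]
  1-simplices (30): (30 of them)
  2-simplices (20): (20 of them)

so the chain groups are C_0 ≅ Z^10, C_1 ≅ Z^30, C_2 ≅ Z^20.

The boundary map ∂_1: C_1 → C_0 maps an edge to its endpoints' difference, ∂[p,q] = q − p.
As a 10×30 matrix over Z this has rank 9, with invariant factors (1,1,1,1,1,1,1,1,1).

∂_2: C_2 → C_1 maps a triangle to the signed sum of its edges. For instance
  ∂[1,5,9] = [5,9] − [1,9] + [1,5],
  ∂[3,4,7] = [4,7] − [3,7] + [3,4].
The resulting 30×20 matrix has rank 20, and its Smith normal form has invariant factors (1,1,1,1,1,1,1,1,1,1,1,1,1,1,1,1,1,1,1,2).

From H_k ≅ ker(∂_k) / im(∂_{k+1}) we obtain:

  H_0: rank C_0 − rank ∂_1 = 10 − 9 = 1, and the invariant factors of ∂_1 are all 1, so H_0 = Z.
  H_1: rank ker ∂_1 − rank ∂_2 = (30 − 9) − 20 = 1, and ∂_2 has invariant factor 2 > 1, so H_1 = Z ⊕ Z/2.
  H_2: rank ker ∂_2 − rank ∂_3 = (20 − 20) − 0 = 0, and there is no ∂_3, so H_2 = 0.

As a check, the Euler characteristic is 10 − 30 + 20 = 0, which agrees with 1 − 1 + 0 = 0.

Hence the Betti numbers are b_0 = 1, b_1 = 1, b_2 = 0.

b_0 = 1, b_1 = 1, b_2 = 0.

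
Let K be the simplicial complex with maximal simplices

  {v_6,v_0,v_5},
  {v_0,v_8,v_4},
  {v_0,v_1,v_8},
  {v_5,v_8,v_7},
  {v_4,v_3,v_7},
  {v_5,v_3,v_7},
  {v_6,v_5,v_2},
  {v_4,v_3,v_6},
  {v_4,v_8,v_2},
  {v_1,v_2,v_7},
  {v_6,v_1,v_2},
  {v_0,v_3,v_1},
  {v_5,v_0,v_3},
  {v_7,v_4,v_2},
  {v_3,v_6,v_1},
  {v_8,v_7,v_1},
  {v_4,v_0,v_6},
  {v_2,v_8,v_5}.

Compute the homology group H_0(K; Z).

K has 9 vertices, 27 edges, 18 triangles.
rank ∂_0 = 0, rank ∂_1 = 8 ⇒ b_0 = 9 − 0 − 8 = 1; all invariant factors of ∂_1 are 1 so no torsion. So H_0 ≅ Z.

H_0 = Z.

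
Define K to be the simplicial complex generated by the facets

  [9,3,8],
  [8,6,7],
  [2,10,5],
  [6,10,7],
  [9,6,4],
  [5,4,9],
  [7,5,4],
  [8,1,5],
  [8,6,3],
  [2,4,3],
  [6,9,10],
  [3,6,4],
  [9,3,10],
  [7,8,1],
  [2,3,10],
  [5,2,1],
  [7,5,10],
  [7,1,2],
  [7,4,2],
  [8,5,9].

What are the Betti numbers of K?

b_0 = 1, b_1 = 1, b_2 = 0.

Fix the vertex order 1 < 2 < 3 < 4 < 5 < 6 < 7 < 8 < 9 < 10 and write every simplex with vertices in increasing order. Then dim K = 2 and the simplices of K are:

  0-simplices (10): [1], [2], [3], [4], [5], [6], [7], [8], [9], [10]
  1-simplices (30): (30 of them)
  2-simplices (20): (20 of them)

so the chain groups are C_0 ≅ Z^10, C_1 ≅ Z^30, C_2 ≅ Z^20.

Boundary ∂_1: C_1 → C_0 sends each edge [p,q] (with p < q) to q − p.
As a 10×30 matrix over Z this has rank 9, with invariant factors (1,1,1,1,1,1,1,1,1).

∂_2: C_2 → C_1 maps a triangle to the signed sum of its edges. For instance
  ∂[2,4,7] = [4,7] − [2,7] + [2,4],
  ∂[1,2,5] = [2,5] − [1,5] + [1,2].
The 30×20 boundary matrix has rank 20 and Smith normal form diag(1,1,1,1,1,1,1,1,1,1,1,1,1,1,1,1,1,1,1,2).

Computing H_k = (kernel of ∂_k) / (image of ∂_{k+1}):

  H_0: rank C_0 − rank ∂_1 = 10 − 9 = 1, and the invariant factors of ∂_1 are all 1, so H_0 ≅ Z.
  H_1: rank ker ∂_1 − rank ∂_2 = (30 − 9) − 20 = 1, and ∂_2 has invariant factor 2 > 1, so H_1 ≅ Z ⊕ Z_2.
  H_2: rank ker ∂_2 − rank ∂_3 = (20 − 20) − 0 = 0, and there is no ∂_3, so H_2 ≅ 0.

Hence the Betti numbers are b_0 = 1, b_1 = 1, b_2 = 0.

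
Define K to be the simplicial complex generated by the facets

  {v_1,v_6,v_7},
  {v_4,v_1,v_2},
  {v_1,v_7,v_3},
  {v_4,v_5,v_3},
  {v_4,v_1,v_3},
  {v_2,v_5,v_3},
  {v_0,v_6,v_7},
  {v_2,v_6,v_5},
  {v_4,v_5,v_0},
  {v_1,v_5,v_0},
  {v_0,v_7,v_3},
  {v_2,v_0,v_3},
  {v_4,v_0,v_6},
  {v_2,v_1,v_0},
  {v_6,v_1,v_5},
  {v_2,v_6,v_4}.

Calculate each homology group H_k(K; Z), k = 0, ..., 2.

K has 8 vertices, 24 edges, 16 triangles.
rank ∂_0 = 0, rank ∂_1 = 7 ⇒ b_0 = 8 − 0 − 7 = 1; all invariant factors of ∂_1 are 1 so no torsion. So H_0 = Z.
rank ∂_1 = 7, rank ∂_2 = 15 ⇒ b_1 = 24 − 7 − 15 = 2; all invariant factors of ∂_2 are 1 so no torsion. So H_1 = Z^2.
rank ∂_2 = 15, rank ∂_3 = 0 ⇒ b_2 = 16 − 15 − 0 = 1. So H_2 = Z.

H_0 = Z,  H_1 = Z^2,  H_2 = Z.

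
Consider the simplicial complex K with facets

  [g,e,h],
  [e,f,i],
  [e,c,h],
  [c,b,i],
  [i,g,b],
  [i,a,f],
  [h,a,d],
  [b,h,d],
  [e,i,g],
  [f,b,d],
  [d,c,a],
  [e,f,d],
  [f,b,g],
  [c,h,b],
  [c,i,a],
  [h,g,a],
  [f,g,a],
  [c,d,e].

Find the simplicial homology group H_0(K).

Take the total order a < b < c < d < e < f < g < h < i on the vertex set. Then K (dimension 2) consists of the simplices:

  0-simplices (9): a, b, c, d, e, f, g, h, i
  1-simplices (27): ac, ad, af, ag, ah, ai, bc, bd, bf, bg, bh, bi, cd, ce, ch, ci, de, df, dh, ef, eg, eh, ei, fg, fi, gh, gi
  2-simplices (18): acd, aci, adh, afg, afi, agh, bch, bci, bdf, bdh, bfg, bgi, cde, ceh, def, efi, egh, egi

Hence C_0 ≅ Z^9, C_1 ≅ Z^27, C_2 ≅ Z^18.

Boundary ∂_1: C_1 → C_0 is given by ∂[p,q] = [q] − [p]. For instance
  ∂ad = d − a.
This gives a 9×27 integer matrix of rank 8; reducing to Smith normal form yields diagonal entries (1,1,1,1,1,1,1,1).

The boundary map ∂_2: C_2 → C_1 sends each 2-simplex [p,q,r] to [q,r] − [p,r] + [p,q]. For instance
  ∂ceh = eh − ch + ce,
  ∂bdf = df − bf + bd.
This gives a 27×18 integer matrix of rank 18; reducing to Smith normal form yields diagonal entries (1,1,1,1,1,1,1,1,1,1,1,1,1,1,1,1,1,2).

Computing H_k = (kernel of ∂_k) / (image of ∂_{k+1}):

  H_0: rank C_0 − rank ∂_1 = 9 − 8 = 1, and the invariant factors of ∂_1 are all 1, so H_0 = Z.

(K is a triangulation of the Klein bottle.)

H_0 = Z.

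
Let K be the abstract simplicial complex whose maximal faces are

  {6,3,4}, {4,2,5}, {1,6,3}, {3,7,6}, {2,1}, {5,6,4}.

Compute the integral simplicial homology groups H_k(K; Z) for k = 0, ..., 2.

H_0 ≅ Z,  H_1 ≅ Z,  H_2 = 0.

Take the total order 1 < 2 < 3 < 4 < 5 < 6 < 7 on the vertex set. Then K (dimension 2) consists of the simplices:

  0-simplices (7): [1], [2], [3], [4], [5], [6], [7]
  1-simplices (12): [1,2], [1,3], [1,6], [2,4], [2,5], [3,4], [3,6], [3,7], [4,5], [4,6], [5,6], [6,7]
  2-simplices (5): [1,3,6], [2,4,5], [3,4,6], [3,6,7], [4,5,6]

Hence C_0 ≅ Z^7, C_1 ≅ Z^12, C_2 ≅ Z^5.

∂_1: C_1 → C_0 maps an edge to its endpoints' difference, ∂[p,q] = q − p.
The resulting 7×12 matrix has rank 6, and its Smith normal form has invariant factors (1,1,1,1,1,1).

∂_2: C_2 → C_1 maps a triangle to the signed sum of its edges. For instance
  ∂[3,6,7] = [6,7] − [3,7] + [3,6],
  ∂[3,4,6] = [4,6] − [3,6] + [3,4].
This gives a 12×5 integer matrix of rank 5; reducing to Smith normal form yields diagonal entries (1,1,1,1,1).

Reading off H_k = ker ∂_k / im ∂_{k+1}:

  H_0: rank C_0 − rank ∂_1 = 7 − 6 = 1, and the invariant factors of ∂_1 are all 1, so H_0 = Z.
  H_1: rank ker ∂_1 − rank ∂_2 = (12 − 6) − 5 = 1, and the invariant factors of ∂_2 are all 1, so H_1 = Z.
  H_2: rank ker ∂_2 − rank ∂_3 = (5 − 5) − 0 = 0, and there is no ∂_3, so H_2 = 0.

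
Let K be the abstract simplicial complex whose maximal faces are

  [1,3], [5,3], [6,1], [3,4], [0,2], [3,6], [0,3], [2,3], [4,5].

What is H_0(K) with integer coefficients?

H_0 ≅ Z.

Take the total order 0 < 1 < 2 < 3 < 4 < 5 < 6 on the vertex set. Then K (dimension 1) consists of the simplices:

  0-simplices (7): [0], [1], [2], [3], [4], [5], [6]
  1-simplices (9): [0,2], [0,3], [1,3], [1,6], [2,3], [3,4], [3,5], [3,6], [4,5]

giving chain groups C_0 ≅ Z^7, C_1 ≅ Z^9.

Boundary ∂_1: C_1 → C_0 maps an edge to its endpoints' difference, ∂[p,q] = q − p.
The 7×9 boundary matrix has rank 6 and Smith normal form diag(1,1,1,1,1,1).

Reading off H_k = ker ∂_k / im ∂_{k+1}:

  H_0: rank C_0 − rank ∂_1 = 7 − 6 = 1, and the invariant factors of ∂_1 are all 1, so H_0 = Z.

(K is a triangulation of a wedge of 3 circles.)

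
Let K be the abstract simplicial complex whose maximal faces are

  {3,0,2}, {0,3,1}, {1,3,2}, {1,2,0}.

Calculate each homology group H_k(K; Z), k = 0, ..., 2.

K has 4 vertices, 6 edges, 4 triangles.
rank ∂_0 = 0, rank ∂_1 = 3 ⇒ b_0 = 4 − 0 − 3 = 1; all invariant factors of ∂_1 are 1 so no torsion. So H_0 ≅ Z.
rank ∂_1 = 3, rank ∂_2 = 3 ⇒ b_1 = 6 − 3 − 3 = 0; all invariant factors of ∂_2 are 1 so no torsion. So H_1 ≅ 0.
rank ∂_2 = 3, rank ∂_3 = 0 ⇒ b_2 = 4 − 3 − 0 = 1. So H_2 ≅ Z.

H_0 = Z,  H_1 = 0,  H_2 = Z.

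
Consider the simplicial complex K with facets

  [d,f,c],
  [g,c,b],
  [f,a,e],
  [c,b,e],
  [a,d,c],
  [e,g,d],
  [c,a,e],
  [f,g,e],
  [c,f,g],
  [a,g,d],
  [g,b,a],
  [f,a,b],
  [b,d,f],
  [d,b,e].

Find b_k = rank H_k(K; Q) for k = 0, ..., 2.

b_0 = 1, b_1 = 2, b_2 = 1.

Order the vertices as a < b < c < d < e < f < g. Listing each simplex with vertices in this order, K has dimension 2 with simplices:

  0-simplices (7): a, b, c, d, e, f, g
  1-simplices (21): ab, ac, ad, ae, af, ag, bc, bd, be, bf, bg, cd, ce, cf, cg, de, df, dg, ef, eg, fg
  2-simplices (14): abf, abg, acd, ace, adg, aef, bce, bcg, bde, bdf, cdf, cfg, deg, efg

so the chain groups are C_0 ≅ Z^7, C_1 ≅ Z^21, C_2 ≅ Z^14.

Boundary ∂_1: C_1 → C_0 is given by ∂[p,q] = [q] − [p]. For instance
  ∂ae = e − a.
This gives a 7×21 integer matrix of rank 6; reducing to Smith normal form yields diagonal entries (1,1,1,1,1,1).

Boundary ∂_2: C_2 → C_1 sends each 2-simplex [p,q,r] to [q,r] − [p,r] + [p,q]. For instance
  ∂cdf = df − cf + cd,
  ∂bcg = cg − bg + bc.
As a 21×14 matrix over Z this has rank 13, with invariant factors (1,1,1,1,1,1,1,1,1,1,1,1,1).

Now H_k = ker ∂_k / im ∂_{k+1}, so:

  H_0: rank C_0 − rank ∂_1 = 7 − 6 = 1, and the invariant factors of ∂_1 are all 1, so H_0 ≅ Z.
  H_1: rank ker ∂_1 − rank ∂_2 = (21 − 6) − 13 = 2, and the invariant factors of ∂_2 are all 1, so H_1 ≅ Z^2.
  H_2: rank ker ∂_2 − rank ∂_3 = (14 − 13) − 0 = 1, and there is no ∂_3, so H_2 ≅ Z.

As a check, the Euler characteristic is 7 − 21 + 14 = 0, which agrees with 1 − 2 + 1 = 0.

Hence the Betti numbers are b_0 = 1, b_1 = 2, b_2 = 1.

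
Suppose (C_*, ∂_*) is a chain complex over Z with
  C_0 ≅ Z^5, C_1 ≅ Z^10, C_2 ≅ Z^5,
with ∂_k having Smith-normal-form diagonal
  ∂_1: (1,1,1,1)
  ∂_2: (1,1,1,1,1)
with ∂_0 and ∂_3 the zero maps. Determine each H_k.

H_0 ≅ Z,  H_1 ≅ Z,  H_2 = 0.

H_0: b_0 = 5 − 0 − 4 = 1; torsion from ∂_1 factors > 1: none. So H_0 ≅ Z.
H_1: b_1 = 10 − 4 − 5 = 1; torsion from ∂_2 factors > 1: none. So H_1 ≅ Z.
H_2: b_2 = 5 − 5 − 0 = 0; torsion from ∂_3 factors > 1: none. So H_2 ≅ 0.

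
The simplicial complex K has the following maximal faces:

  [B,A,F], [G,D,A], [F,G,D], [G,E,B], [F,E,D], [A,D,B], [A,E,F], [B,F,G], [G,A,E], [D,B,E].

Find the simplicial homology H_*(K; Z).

H_0 = Z,  H_1 = Z/2,  H_2 = 0.

We work with the vertex ordering A < B < D < E < F < G. The simplices of K, each written with vertices in increasing order, are:

  0-simplices (6): A, B, D, E, F, G
  1-simplices (15): AB, AD, AE, AF, AG, BD, BE, BF, BG, DE, DF, DG, EF, EG, FG
  2-simplices (10): ABD, ABF, ADG, AEF, AEG, BDE, BEG, BFG, DEF, DFG

Hence C_0 ≅ Z^6, C_1 ≅ Z^15, C_2 ≅ Z^10.

Boundary ∂_1: C_1 → C_0 sends each edge [p,q] (with p < q) to q − p. For instance
  ∂EF = F − E.
The 6×15 boundary matrix has rank 5 and Smith normal form diag(1,1,1,1,1).

∂_2: C_2 → C_1 acts by ∂[p,q,r] = [q,r] − [p,r] + [p,q]. For instance
  ∂DFG = FG − DG + DF,
  ∂ADG = DG − AG + AD.
This gives a 15×10 integer matrix of rank 10; reducing to Smith normal form yields diagonal entries (1,1,1,1,1,1,1,1,1,2).

Reading off H_k = ker ∂_k / im ∂_{k+1}:

  H_0: rank C_0 − rank ∂_1 = 6 − 5 = 1, and the invariant factors of ∂_1 are all 1, so H_0 = Z.
  H_1: rank ker ∂_1 − rank ∂_2 = (15 − 5) − 10 = 0, and ∂_2 has invariant factor 2 > 1, so H_1 = Z/2.
  H_2: rank ker ∂_2 − rank ∂_3 = (10 − 10) − 0 = 0, and there is no ∂_3, so H_2 = 0.

(K is a triangulation of the real projective plane RP^2.)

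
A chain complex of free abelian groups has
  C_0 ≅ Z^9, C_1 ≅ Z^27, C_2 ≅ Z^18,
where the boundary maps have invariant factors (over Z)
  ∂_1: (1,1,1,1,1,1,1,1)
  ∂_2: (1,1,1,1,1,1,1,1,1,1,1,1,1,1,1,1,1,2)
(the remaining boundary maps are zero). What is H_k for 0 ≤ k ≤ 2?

H_0 = Z,  H_1 = Z ⊕ Z/2,  H_2 = 0.

H_0: b_0 = 9 − 0 − 8 = 1; torsion from ∂_1 factors > 1: none. So H_0 = Z.
H_1: b_1 = 27 − 8 − 18 = 1; torsion from ∂_2 factors > 1: [2]. So H_1 = Z ⊕ Z/2.
H_2: b_2 = 18 − 18 − 0 = 0; torsion from ∂_3 factors > 1: none. So H_2 = 0.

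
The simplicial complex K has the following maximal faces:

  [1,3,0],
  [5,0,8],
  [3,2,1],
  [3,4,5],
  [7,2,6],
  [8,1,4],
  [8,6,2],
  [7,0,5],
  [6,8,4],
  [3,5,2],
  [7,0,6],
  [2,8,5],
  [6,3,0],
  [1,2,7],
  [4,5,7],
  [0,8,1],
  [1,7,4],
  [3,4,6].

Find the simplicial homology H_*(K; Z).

We work with the vertex ordering 0 < 1 < 2 < 3 < 4 < 5 < 6 < 7 < 8. The simplices of K, each written with vertices in increasing order, are:

  0-simplices (9): [0], [1], [2], [3], [4], [5], [6], [7], [8]
  1-simplices (27): (27 of them)
  2-simplices (18): [0,1,3], [0,1,8], [0,3,6], [0,5,7], [0,5,8], [0,6,7], [1,2,3], [1,2,7], [1,4,7], [1,4,8], [2,3,5], [2,5,8], [2,6,7], [2,6,8], [3,4,5], [3,4,6], [4,5,7], [4,6,8]

so the chain groups are C_0 ≅ Z^9, C_1 ≅ Z^27, C_2 ≅ Z^18.

∂_1: C_1 → C_0 maps an edge to its endpoints' difference, ∂[p,q] = q − p. For instance
  ∂[0,8] = [8] − [0].
The resulting 9×27 matrix has rank 8, and its Smith normal form has invariant factors (1,1,1,1,1,1,1,1).

Boundary ∂_2: C_2 → C_1 sends each 2-simplex [p,q,r] to [q,r] − [p,r] + [p,q]. For instance
  ∂[2,5,8] = [5,8] − [2,8] + [2,5],
  ∂[0,5,7] = [5,7] − [0,7] + [0,5].
The 27×18 boundary matrix has rank 17 and Smith normal form diag(1,1,1,1,1,1,1,1,1,1,1,1,1,1,1,1,1).

Reading off H_k = ker ∂_k / im ∂_{k+1}:

  H_0: rank C_0 − rank ∂_1 = 9 − 8 = 1, and the invariant factors of ∂_1 are all 1, so H_0 ≅ Z.
  H_1: rank ker ∂_1 − rank ∂_2 = (27 − 8) − 17 = 2, and the invariant factors of ∂_2 are all 1, so H_1 ≅ Z^2.
  H_2: rank ker ∂_2 − rank ∂_3 = (18 − 17) − 0 = 1, and there is no ∂_3, so H_2 ≅ Z.

As a check, the Euler characteristic is 9 − 27 + 18 = 0, which agrees with 1 − 2 + 1 = 0.
(K is a triangulation of the torus T^2.)

H_0 = Z,  H_1 = Z^2,  H_2 = Z.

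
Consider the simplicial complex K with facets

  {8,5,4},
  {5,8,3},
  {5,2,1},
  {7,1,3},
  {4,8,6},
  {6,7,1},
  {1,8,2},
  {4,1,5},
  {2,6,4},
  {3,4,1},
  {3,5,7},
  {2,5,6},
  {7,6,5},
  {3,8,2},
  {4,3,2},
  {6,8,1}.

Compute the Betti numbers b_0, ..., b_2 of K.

We work with the vertex ordering 1 < 2 < 3 < 4 < 5 < 6 < 7 < 8. The simplices of K, each written with vertices in increasing order, are:

  0-simplices (8): [1], [2], [3], [4], [5], [6], [7], [8]
  1-simplices (24): (24 of them)
  2-simplices (16): [1,2,5], [1,2,8], [1,3,4], [1,3,7], [1,4,5], [1,6,7], [1,6,8], [2,3,4], [2,3,8], [2,4,6], [2,5,6], [3,5,7], [3,5,8], [4,5,8], [4,6,8], [5,6,7]

giving chain groups C_0 ≅ Z^8, C_1 ≅ Z^24, C_2 ≅ Z^16.

∂_1: C_1 → C_0 is given by ∂[p,q] = [q] − [p]. For instance
  ∂[1,3] = [3] − [1].
The resulting 8×24 matrix has rank 7, and its Smith normal form has invariant factors (1,1,1,1,1,1,1).

The boundary map ∂_2: C_2 → C_1 sends each 2-simplex [p,q,r] to [q,r] − [p,r] + [p,q]. For instance
  ∂[1,6,7] = [6,7] − [1,7] + [1,6],
  ∂[1,6,8] = [6,8] − [1,8] + [1,6].
The resulting 24×16 matrix has rank 15, and its Smith normal form has invariant factors (1,1,1,1,1,1,1,1,1,1,1,1,1,1,1).

From H_k ≅ ker(∂_k) / im(∂_{k+1}) we obtain:

  H_0: rank C_0 − rank ∂_1 = 8 − 7 = 1, and the invariant factors of ∂_1 are all 1, so H_0 ≅ Z.
  H_1: rank ker ∂_1 − rank ∂_2 = (24 − 7) − 15 = 2, and the invariant factors of ∂_2 are all 1, so H_1 ≅ Z^2.
  H_2: rank ker ∂_2 − rank ∂_3 = (16 − 15) − 0 = 1, and there is no ∂_3, so H_2 ≅ Z.

Hence the Betti numbers are b_0 = 1, b_1 = 2, b_2 = 1.

b_0 = 1, b_1 = 2, b_2 = 1.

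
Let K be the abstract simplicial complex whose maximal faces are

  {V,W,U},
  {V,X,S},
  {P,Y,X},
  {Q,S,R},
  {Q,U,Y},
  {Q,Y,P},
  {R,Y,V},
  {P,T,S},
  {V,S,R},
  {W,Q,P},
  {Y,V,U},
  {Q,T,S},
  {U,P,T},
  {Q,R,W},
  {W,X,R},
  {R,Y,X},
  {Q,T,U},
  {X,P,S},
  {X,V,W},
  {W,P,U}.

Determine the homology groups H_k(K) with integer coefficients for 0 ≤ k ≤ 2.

H_0 = Z,  H_1 = Z × Z/2,  H_2 = 0.

We work with the vertex ordering P < Q < R < S < T < U < V < W < X < Y. The simplices of K, each written with vertices in increasing order, are:

  0-simplices (10): P, Q, R, S, T, U, V, W, X, Y
  1-simplices (30): PQ, PS, PT, PU, PW, PX, PY, QR, QS, QT, QU, QW, QY, RS, RV, RW, RX, RY, ST, SV, SX, TU, UV, UW, UY, VW, VX, VY, WX, XY
  2-simplices (20): PQW, PQY, PST, PSX, PTU, PUW, PXY, QRS, QRW, QST, QTU, QUY, RSV, RVY, RWX, RXY, SVX, UVW, UVY, VWX

so the chain groups are C_0 ≅ Z^10, C_1 ≅ Z^30, C_2 ≅ Z^20.

∂_1: C_1 → C_0 sends each edge [p,q] (with p < q) to q − p.
The 10×30 boundary matrix has rank 9 and Smith normal form diag(1,1,1,1,1,1,1,1,1).

∂_2: C_2 → C_1 sends each 2-simplex [p,q,r] to [q,r] − [p,r] + [p,q]. For instance
  ∂PSX = SX − PX + PS,
  ∂QUY = UY − QY + QU.
As a 30×20 matrix over Z this has rank 20, with invariant factors (1,1,1,1,1,1,1,1,1,1,1,1,1,1,1,1,1,1,1,2).

Reading off H_k = ker ∂_k / im ∂_{k+1}:

  H_0: rank C_0 − rank ∂_1 = 10 − 9 = 1, and the invariant factors of ∂_1 are all 1, so H_0 = Z.
  H_1: rank ker ∂_1 − rank ∂_2 = (30 − 9) − 20 = 1, and ∂_2 has invariant factor 2 > 1, so H_1 = Z × Z/2.
  H_2: rank ker ∂_2 − rank ∂_3 = (20 − 20) − 0 = 0, and there is no ∂_3, so H_2 = 0.

As a check, the Euler characteristic is 10 − 30 + 20 = 0, which agrees with 1 − 1 + 0 = 0.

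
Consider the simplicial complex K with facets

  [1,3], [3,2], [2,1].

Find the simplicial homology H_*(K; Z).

H_0 ≅ Z,  H_1 ≅ Z.

We work with the vertex ordering 1 < 2 < 3. The simplices of K, each written with vertices in increasing order, are:

  0-simplices (3): [1], [2], [3]
  1-simplices (3): [1,2], [1,3], [2,3]

so the chain groups are C_0 ≅ Z^3, C_1 ≅ Z^3.

∂_1: C_1 → C_0 sends each edge [p,q] (with p < q) to q − p.
The resulting 3×3 matrix has rank 2, and its Smith normal form has invariant factors (1,1).

From H_k ≅ ker(∂_k) / im(∂_{k+1}) we obtain:

  H_0: rank C_0 − rank ∂_1 = 3 − 2 = 1, and the invariant factors of ∂_1 are all 1, so H_0 = Z.
  H_1: rank ker ∂_1 − rank ∂_2 = (3 − 2) − 0 = 1, and there is no ∂_2, so H_1 = Z.

As a check, the Euler characteristic is 3 − 3 = 0, which agrees with 1 − 1 = 0.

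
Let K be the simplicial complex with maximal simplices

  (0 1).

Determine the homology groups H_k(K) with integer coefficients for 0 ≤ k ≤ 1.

Order the vertices as 0 < 1. Listing each simplex with vertices in this order, K has dimension 1 with simplices:

  0-simplices (2): [0], [1]
  1-simplices (1): [0,1]

Hence C_0 ≅ Z^2, C_1 ≅ Z^1.

∂_1: C_1 → C_0 sends each edge [p,q] (with p < q) to q − p. For instance
  ∂[0,1] = [1] − [0].
As a 2×1 matrix over Z this has rank 1, with invariant factors (1).

Reading off H_k = ker ∂_k / im ∂_{k+1}:

  H_0: rank C_0 − rank ∂_1 = 2 − 1 = 1, and the invariant factors of ∂_1 are all 1, so H_0 ≅ Z.
  H_1: rank ker ∂_1 − rank ∂_2 = (1 − 1) − 0 = 0, and there is no ∂_2, so H_1 ≅ 0.

As a check, the Euler characteristic is 2 − 1 = 1, which agrees with 1 − 0 = 1.

H_0 ≅ Z,  H_1 = 0.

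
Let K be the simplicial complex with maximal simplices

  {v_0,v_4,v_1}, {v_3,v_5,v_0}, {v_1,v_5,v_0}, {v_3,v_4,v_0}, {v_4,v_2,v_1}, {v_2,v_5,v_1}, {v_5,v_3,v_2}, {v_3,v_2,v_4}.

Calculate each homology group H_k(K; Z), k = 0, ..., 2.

Fix the vertex order v_0 < v_1 < v_2 < v_3 < v_4 < v_5 and write every simplex with vertices in increasing order. Then dim K = 2 and the simplices of K are:

  0-simplices (6): [v_0], [v_1], [v_2], [v_3], [v_4], [v_5]
  1-simplices (12): [v_0,v_1], [v_0,v_3], [v_0,v_4], [v_0,v_5], [v_1,v_2], [v_1,v_4], [v_1,v_5], [v_2,v_3], [v_2,v_4], [v_2,v_5], [v_3,v_4], [v_3,v_5]
  2-simplices (8): [v_0,v_1,v_4], [v_0,v_1,v_5], [v_0,v_3,v_4], [v_0,v_3,v_5], [v_1,v_2,v_4], [v_1,v_2,v_5], [v_2,v_3,v_4], [v_2,v_3,v_5]

so the chain groups are C_0 ≅ Z^6, C_1 ≅ Z^12, C_2 ≅ Z^8.

Boundary ∂_1: C_1 → C_0 sends each edge [p,q] (with p < q) to q − p.
The 6×12 boundary matrix has rank 5 and Smith normal form diag(1,1,1,1,1).

Boundary ∂_2: C_2 → C_1 maps a triangle to the signed sum of its edges. For instance
  ∂[v_2,v_3,v_5] = [v_3,v_5] − [v_2,v_5] + [v_2,v_3],
  ∂[v_0,v_3,v_4] = [v_3,v_4] − [v_0,v_4] + [v_0,v_3].
The resulting 12×8 matrix has rank 7, and its Smith normal form has invariant factors (1,1,1,1,1,1,1).

Now H_k = ker ∂_k / im ∂_{k+1}, so:

  H_0: rank C_0 − rank ∂_1 = 6 − 5 = 1, and the invariant factors of ∂_1 are all 1, so H_0 ≅ Z.
  H_1: rank ker ∂_1 − rank ∂_2 = (12 − 5) − 7 = 0, and the invariant factors of ∂_2 are all 1, so H_1 ≅ 0.
  H_2: rank ker ∂_2 − rank ∂_3 = (8 − 7) − 0 = 1, and there is no ∂_3, so H_2 ≅ Z.

H_0 ≅ Z,  H_1 = 0,  H_2 ≅ Z.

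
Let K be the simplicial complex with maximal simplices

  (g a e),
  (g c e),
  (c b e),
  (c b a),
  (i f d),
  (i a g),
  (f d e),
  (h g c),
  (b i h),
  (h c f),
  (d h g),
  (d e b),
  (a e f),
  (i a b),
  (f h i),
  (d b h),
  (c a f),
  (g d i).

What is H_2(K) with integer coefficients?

We work with the vertex ordering a < b < c < d < e < f < g < h < i. The simplices of K, each written with vertices in increasing order, are:

  0-simplices (9): a, b, c, d, e, f, g, h, i
  1-simplices (27): ab, ac, ae, af, ag, ai, bc, bd, be, bh, bi, ce, cf, cg, ch, de, df, dg, dh, di, ef, eg, fh, fi, gh, gi, hi
  2-simplices (18): abc, abi, acf, aef, aeg, agi, bce, bde, bdh, bhi, ceg, cfh, cgh, def, dfi, dgh, dgi, fhi

so the chain groups are C_0 ≅ Z^9, C_1 ≅ Z^27, C_2 ≅ Z^18.

Boundary ∂_1: C_1 → C_0 sends each edge [p,q] (with p < q) to q − p.
This gives a 9×27 integer matrix of rank 8; reducing to Smith normal form yields diagonal entries (1,1,1,1,1,1,1,1).

Boundary ∂_2: C_2 → C_1 sends each 2-simplex [p,q,r] to [q,r] − [p,r] + [p,q]. For instance
  ∂bhi = hi − bi + bh,
  ∂aef = ef − af + ae.
The 27×18 boundary matrix has rank 18 and Smith normal form diag(1,1,1,1,1,1,1,1,1,1,1,1,1,1,1,1,1,2).

Computing H_k = (kernel of ∂_k) / (image of ∂_{k+1}):

  H_2: rank ker ∂_2 − rank ∂_3 = (18 − 18) − 0 = 0, and there is no ∂_3, so H_2 ≅ 0.

H_2 ≅ 0.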